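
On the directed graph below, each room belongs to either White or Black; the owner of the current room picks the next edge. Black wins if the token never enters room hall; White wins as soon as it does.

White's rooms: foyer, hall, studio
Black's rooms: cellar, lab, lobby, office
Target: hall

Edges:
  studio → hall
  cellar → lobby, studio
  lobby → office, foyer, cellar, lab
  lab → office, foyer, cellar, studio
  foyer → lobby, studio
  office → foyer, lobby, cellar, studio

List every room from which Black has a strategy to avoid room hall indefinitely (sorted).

cellar, lab, lobby, office

A0 = {hall}
A1: add {studio} — studio (White) has studio→hall.
A2: add {foyer} — foyer (White) has foyer→studio.
A3 = A2; e.g. office (Black) can still go to lobby. Fixed point.
White's attractor = {foyer, hall, studio}; Black avoids the target exactly from the complement.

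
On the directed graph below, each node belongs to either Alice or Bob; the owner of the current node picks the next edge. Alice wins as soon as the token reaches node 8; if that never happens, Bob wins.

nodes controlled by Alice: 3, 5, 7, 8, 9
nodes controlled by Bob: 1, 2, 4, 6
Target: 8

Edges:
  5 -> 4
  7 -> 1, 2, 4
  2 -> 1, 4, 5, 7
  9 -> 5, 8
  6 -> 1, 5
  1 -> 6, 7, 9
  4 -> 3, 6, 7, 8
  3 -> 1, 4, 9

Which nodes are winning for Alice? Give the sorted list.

A0 = {8}
A1: add {9} — 9 (Alice) has 9→8.
A2: add {3} — 3 (Alice) has 3→9.
A3 = A2; e.g. 1 (Bob) can still go to 6. Fixed point.
Alice's winning region = {3, 8, 9}.

3, 8, 9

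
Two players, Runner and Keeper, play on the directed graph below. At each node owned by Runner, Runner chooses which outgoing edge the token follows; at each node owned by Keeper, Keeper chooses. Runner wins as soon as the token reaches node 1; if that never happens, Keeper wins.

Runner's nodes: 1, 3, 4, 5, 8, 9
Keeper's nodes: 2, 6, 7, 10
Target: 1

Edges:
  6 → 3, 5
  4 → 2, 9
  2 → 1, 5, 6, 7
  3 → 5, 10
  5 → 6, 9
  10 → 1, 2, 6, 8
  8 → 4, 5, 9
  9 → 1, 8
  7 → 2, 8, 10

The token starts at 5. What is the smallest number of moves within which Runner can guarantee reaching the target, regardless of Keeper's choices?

A0 = {1}
A1: add {9} — 9 (Runner) has 9→1.
A2: add {4, 5, 8} — 4 (Runner) has 4→9; 5 (Runner) has 5→9; 8 (Runner) has 8→9.
5 enters the attractor at level 2, so Runner can force the target in 2 moves from there.

2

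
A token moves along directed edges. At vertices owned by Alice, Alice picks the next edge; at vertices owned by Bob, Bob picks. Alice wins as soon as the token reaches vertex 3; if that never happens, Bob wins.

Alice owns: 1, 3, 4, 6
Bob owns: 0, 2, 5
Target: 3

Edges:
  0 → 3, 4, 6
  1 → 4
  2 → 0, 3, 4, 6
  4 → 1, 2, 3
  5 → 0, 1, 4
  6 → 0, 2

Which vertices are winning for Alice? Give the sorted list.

A0 = {3}
A1: add {4} — 4 (Alice) has 4→3.
A2: add {1} — 1 (Alice) has 1→4.
A3 = A2; e.g. 0 (Bob) can still go to 6. Fixed point.
Alice's winning region = {1, 3, 4}.

1, 3, 4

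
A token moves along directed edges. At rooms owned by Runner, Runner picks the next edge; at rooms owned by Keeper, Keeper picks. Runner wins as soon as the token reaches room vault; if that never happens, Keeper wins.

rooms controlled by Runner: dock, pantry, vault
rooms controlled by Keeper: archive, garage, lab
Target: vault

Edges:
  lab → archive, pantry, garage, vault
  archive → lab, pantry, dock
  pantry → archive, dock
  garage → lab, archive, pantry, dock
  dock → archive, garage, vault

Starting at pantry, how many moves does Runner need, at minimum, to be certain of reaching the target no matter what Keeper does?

2

A0 = {vault}
A1: add {dock} — dock (Runner) has dock→vault.
A2: add {pantry} — pantry (Runner) has pantry→dock.
A3 = A2; e.g. lab (Keeper) can still go to archive. Fixed point.
pantry enters the attractor at level 2, so Runner can force the target in 2 moves from there.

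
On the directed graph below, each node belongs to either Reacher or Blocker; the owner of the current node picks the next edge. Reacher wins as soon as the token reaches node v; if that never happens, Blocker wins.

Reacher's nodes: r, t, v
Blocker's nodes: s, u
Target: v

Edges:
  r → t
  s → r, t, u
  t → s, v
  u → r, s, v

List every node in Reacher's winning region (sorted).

r, t, v

A0 = {v}
A1: add {t} — t (Reacher) has t→v.
A2: add {r} — r (Reacher) has r→t.
A3 = A2; e.g. s (Blocker) can still go to u. Fixed point.
Reacher's winning region = {r, t, v}.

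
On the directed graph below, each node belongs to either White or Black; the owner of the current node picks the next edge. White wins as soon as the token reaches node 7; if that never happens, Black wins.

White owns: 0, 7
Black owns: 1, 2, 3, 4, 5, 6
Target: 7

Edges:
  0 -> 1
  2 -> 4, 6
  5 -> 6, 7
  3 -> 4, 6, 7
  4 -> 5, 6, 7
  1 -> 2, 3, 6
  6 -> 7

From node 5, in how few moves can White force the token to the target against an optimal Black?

2

A0 = {7}
A1: add {6} — 6 (Black): all of {7} already in.
A2: add {5} — 5 (Black): all of {6, 7} already in.
5 enters the attractor at level 2, so White can force the target in 2 moves from there.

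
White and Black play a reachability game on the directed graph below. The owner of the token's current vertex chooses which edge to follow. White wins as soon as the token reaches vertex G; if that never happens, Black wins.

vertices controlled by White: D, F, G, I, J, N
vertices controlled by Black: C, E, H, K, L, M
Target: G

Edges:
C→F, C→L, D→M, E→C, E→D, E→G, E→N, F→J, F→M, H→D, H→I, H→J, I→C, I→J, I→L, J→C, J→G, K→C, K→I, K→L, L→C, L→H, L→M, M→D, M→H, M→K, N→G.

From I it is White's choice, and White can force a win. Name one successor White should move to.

J

A0 = {G}
A1: add {J, N} — J (White) has J→G; N (White) has N→G.
A2: add {F, I} — F (White) has F→J; I (White) has I→J.
A3 = A2; e.g. C (Black) can still go to L. Fixed point.
From I, successor J is in the attractor (rank 1); the other successors C, L are not.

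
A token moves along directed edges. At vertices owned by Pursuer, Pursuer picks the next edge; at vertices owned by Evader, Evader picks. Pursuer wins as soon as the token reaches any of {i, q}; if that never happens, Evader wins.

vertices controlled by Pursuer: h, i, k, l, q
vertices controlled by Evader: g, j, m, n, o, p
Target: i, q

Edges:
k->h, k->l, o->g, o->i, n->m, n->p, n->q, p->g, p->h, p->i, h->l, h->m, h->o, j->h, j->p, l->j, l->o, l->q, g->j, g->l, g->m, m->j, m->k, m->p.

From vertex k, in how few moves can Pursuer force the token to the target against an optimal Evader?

A0 = {i, q}
A1: add {l} — l (Pursuer) has l→q.
A2: add {h, k} — h (Pursuer) has h→l; k (Pursuer) has k→l.
A3 = A2; e.g. g (Evader) can still go to j. Fixed point.
k enters the attractor at level 2, so Pursuer can force the target in 2 moves from there.

2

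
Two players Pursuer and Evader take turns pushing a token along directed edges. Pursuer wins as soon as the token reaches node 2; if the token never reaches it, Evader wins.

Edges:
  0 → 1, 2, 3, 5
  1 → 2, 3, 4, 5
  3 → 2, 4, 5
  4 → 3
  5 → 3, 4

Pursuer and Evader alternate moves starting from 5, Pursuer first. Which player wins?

Pursuer

Track states (vertex, player-to-move).
A0 = {(2,Pursuer), (2,Evader)}
A1: add {(0,Pursuer), (1,Pursuer), (3,Pursuer)}.
A2: add {(4,Evader)}.
A3: add {(5,Pursuer)}.
(5,Pursuer) ∈ A3 ⇒ Pursuer forces the target.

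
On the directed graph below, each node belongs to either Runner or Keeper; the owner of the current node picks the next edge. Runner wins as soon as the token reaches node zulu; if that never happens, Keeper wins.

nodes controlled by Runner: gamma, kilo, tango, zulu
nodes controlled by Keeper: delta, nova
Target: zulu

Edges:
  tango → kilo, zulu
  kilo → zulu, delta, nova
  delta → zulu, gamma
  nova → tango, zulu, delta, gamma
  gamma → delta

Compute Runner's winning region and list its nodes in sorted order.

kilo, tango, zulu

A0 = {zulu}
A1: add {kilo, tango} — tango (Runner) has tango→zulu; kilo (Runner) has kilo→zulu.
A2 = A1; e.g. delta (Keeper) can still go to gamma. Fixed point.
Runner's winning region = {kilo, tango, zulu}.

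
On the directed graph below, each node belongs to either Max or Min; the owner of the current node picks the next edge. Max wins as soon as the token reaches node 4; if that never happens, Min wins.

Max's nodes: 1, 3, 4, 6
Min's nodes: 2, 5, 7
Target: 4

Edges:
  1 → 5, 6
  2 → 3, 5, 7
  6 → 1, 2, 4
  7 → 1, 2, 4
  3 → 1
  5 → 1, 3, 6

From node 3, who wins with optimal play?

Max

A0 = {4}
A1: add {6} — 6 (Max) has 6→4.
A2: add {1} — 1 (Max) has 1→6.
A3: add {3} — 3 (Max) has 3→1.
3 ∈ A3, so Max can force the target.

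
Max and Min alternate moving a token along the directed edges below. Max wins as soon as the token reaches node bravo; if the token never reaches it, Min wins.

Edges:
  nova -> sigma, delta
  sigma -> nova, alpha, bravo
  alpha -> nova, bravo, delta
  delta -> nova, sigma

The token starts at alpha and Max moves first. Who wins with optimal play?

Max

Track states (vertex, player-to-move).
A0 = {(bravo,Max), (bravo,Min)}
A1: add {(sigma,Max), (alpha,Max)}.
(alpha,Max) ∈ A1 ⇒ Max forces the target.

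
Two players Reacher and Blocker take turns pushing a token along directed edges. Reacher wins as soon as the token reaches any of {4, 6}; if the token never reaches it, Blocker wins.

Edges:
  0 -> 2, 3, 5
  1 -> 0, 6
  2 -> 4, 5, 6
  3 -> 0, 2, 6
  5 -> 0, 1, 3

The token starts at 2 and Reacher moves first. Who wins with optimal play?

Track states (vertex, player-to-move).
A0 = {(4,Reacher), (4,Blocker), (6,Reacher), (6,Blocker)}
A1: add {(1,Reacher), (2,Reacher), (3,Reacher)}.
(2,Reacher) ∈ A1 ⇒ Reacher forces the target.

Reacher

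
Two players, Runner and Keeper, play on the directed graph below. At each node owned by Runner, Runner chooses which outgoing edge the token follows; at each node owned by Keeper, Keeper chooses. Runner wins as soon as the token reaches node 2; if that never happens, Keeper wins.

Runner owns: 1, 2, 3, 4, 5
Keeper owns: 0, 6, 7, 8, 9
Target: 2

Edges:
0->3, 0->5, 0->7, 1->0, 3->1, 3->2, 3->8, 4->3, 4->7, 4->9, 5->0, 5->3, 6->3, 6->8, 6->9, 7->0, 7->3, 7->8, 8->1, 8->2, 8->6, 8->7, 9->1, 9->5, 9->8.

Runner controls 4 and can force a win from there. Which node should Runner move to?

3

A0 = {2}
A1: add {3} — 3 (Runner) has 3→2.
A2: add {4, 5} — 4 (Runner) has 4→3; 5 (Runner) has 5→3.
A3 = A2; e.g. 0 (Keeper) can still go to 7. Fixed point.
From 4, successor 3 is in the attractor (rank 1); the other successors 7, 9 are not.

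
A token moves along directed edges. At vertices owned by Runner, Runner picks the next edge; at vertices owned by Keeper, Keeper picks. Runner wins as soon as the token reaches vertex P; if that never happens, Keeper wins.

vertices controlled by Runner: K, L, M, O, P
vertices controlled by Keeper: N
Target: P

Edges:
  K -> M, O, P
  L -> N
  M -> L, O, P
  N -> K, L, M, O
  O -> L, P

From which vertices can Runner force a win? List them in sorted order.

A0 = {P}
A1: add {K, M, O} — K (Runner) has K→P; M (Runner) has M→P; O (Runner) has O→P.
A2 = A1; e.g. L (Runner) has no edge into A1. Fixed point.
Runner's winning region = {K, M, O, P}.

K, M, O, P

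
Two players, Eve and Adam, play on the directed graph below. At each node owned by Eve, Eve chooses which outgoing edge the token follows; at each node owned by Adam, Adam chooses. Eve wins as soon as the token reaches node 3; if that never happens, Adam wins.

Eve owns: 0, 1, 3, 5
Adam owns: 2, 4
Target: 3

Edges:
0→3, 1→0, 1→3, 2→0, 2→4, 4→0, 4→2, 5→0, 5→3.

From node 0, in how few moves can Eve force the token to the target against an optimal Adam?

A0 = {3}
A1: add {0, 1, 5} — 0 (Eve) has 0→3; 1 (Eve) has 1→3; 5 (Eve) has 5→3.
A2 = A1; e.g. 2 (Adam) can still go to 4. Fixed point.
0 enters the attractor at level 1, so Eve can force the target in 1 move from there.

1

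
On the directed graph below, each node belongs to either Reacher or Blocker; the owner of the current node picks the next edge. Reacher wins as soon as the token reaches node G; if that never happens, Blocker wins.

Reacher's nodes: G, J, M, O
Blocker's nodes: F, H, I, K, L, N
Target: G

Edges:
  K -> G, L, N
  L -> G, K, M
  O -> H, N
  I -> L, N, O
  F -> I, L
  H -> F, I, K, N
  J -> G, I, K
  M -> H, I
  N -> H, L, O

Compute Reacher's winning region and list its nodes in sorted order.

A0 = {G}
A1: add {J} — J (Reacher) has J→G.
A2 = A1; e.g. F (Blocker) can still go to I. Fixed point.
Reacher's winning region = {G, J}.

G, J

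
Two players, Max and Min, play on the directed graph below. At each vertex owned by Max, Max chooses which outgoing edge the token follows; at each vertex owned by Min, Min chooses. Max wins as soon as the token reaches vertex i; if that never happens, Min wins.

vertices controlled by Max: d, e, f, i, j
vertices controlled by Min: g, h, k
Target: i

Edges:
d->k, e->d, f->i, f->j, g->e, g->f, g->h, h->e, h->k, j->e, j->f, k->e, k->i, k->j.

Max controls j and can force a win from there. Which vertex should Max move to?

f

A0 = {i}
A1: add {f} — f (Max) has f→i.
A2: add {j} — j (Max) has j→f.
A3 = A2; e.g. d (Max) has no edge into A2. Fixed point.
From j, successor f is in the attractor (rank 1); the other successor e is not.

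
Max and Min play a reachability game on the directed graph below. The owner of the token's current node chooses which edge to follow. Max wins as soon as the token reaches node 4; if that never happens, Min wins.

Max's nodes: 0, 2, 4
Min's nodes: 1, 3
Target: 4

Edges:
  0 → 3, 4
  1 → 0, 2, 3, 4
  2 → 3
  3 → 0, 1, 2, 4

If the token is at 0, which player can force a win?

A0 = {4}
A1: add {0} — 0 (Max) has 0→4.
A2 = A1; e.g. 1 (Min) can still go to 2. Fixed point.
0 ∈ A1, so Max can force the target.

Max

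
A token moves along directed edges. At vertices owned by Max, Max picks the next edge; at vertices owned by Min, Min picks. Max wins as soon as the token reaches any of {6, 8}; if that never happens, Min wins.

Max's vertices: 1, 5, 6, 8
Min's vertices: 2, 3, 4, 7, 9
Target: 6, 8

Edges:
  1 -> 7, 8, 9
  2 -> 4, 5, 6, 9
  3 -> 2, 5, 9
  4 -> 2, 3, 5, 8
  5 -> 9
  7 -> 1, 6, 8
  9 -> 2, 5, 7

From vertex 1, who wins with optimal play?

Max

A0 = {6, 8}
A1: add {1} — 1 (Max) has 1→8.
1 ∈ A1, so Max can force the target.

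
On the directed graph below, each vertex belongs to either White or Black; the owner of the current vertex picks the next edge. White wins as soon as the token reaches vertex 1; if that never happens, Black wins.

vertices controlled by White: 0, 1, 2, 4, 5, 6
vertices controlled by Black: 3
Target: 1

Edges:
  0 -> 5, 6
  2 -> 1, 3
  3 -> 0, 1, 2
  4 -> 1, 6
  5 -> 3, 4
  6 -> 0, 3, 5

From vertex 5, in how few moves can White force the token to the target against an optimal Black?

A0 = {1}
A1: add {2, 4} — 2 (White) has 2→1; 4 (White) has 4→1.
A2: add {5} — 5 (White) has 5→4.
5 enters the attractor at level 2, so White can force the target in 2 moves from there.

2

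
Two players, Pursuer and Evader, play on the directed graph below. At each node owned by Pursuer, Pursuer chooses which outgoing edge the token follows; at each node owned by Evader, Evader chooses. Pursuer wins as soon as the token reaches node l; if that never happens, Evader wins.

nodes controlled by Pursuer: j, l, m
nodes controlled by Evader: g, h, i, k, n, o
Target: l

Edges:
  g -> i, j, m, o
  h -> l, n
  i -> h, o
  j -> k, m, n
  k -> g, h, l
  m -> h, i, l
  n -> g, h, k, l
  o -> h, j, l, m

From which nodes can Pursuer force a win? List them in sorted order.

j, l, m

A0 = {l}
A1: add {m} — m (Pursuer) has m→l.
A2: add {j} — j (Pursuer) has j→m.
A3 = A2; e.g. g (Evader) can still go to i. Fixed point.
Pursuer's winning region = {j, l, m}.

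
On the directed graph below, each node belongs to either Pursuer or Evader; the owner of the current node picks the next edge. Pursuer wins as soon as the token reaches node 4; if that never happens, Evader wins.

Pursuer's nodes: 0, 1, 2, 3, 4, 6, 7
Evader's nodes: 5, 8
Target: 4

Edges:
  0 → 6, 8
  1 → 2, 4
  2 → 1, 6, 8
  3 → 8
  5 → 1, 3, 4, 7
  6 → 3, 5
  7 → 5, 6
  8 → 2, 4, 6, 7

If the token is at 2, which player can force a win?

A0 = {4}
A1: add {1} — 1 (Pursuer) has 1→4.
A2: add {2} — 2 (Pursuer) has 2→1.
A3 = A2; e.g. 0 (Pursuer) has no edge into A2. Fixed point.
2 ∈ A2, so Pursuer can force the target.

Pursuer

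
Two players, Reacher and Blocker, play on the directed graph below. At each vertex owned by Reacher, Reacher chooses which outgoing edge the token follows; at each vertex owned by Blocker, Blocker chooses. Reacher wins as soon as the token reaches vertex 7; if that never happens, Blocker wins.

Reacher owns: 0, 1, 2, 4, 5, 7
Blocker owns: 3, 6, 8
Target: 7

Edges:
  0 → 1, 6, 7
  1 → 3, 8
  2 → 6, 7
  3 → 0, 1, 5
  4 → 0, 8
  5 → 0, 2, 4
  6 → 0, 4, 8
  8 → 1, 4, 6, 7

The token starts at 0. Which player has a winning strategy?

A0 = {7}
A1: add {0, 2} — 0 (Reacher) has 0→7; 2 (Reacher) has 2→7.
0 ∈ A1, so Reacher can force the target.

Reacher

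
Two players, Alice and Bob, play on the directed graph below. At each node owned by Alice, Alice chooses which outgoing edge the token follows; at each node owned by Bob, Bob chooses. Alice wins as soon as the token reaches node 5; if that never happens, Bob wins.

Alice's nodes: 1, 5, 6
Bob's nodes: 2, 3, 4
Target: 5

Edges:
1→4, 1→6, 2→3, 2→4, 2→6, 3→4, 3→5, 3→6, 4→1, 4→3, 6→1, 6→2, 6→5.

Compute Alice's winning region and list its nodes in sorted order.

1, 5, 6

A0 = {5}
A1: add {6} — 6 (Alice) has 6→5.
A2: add {1} — 1 (Alice) has 1→6.
A3 = A2; e.g. 2 (Bob) can still go to 3. Fixed point.
Alice's winning region = {1, 5, 6}.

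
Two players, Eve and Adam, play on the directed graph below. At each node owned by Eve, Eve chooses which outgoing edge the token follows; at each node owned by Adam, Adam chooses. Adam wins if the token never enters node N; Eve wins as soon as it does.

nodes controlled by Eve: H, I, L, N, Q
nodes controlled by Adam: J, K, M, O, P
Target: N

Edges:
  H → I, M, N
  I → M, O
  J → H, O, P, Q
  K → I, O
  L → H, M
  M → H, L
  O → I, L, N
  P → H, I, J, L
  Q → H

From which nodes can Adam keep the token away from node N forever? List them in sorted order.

A0 = {N}
A1: add {H} — H (Eve) has H→N.
A2: add {L, Q} — L (Eve) has L→H; Q (Eve) has Q→H.
A3: add {M} — M (Adam): all of {H, L} already in.
A4: add {I} — I (Eve) has I→M.
A5: add {O} — O (Adam): all of {I, L, N} already in.
A6: add {K} — K (Adam): all of {I, O} already in.
A7 = A6; e.g. J (Adam) can still go to P. Fixed point.
Eve's attractor = {H, I, K, L, M, N, O, Q}; Adam avoids the target exactly from the complement.

J, P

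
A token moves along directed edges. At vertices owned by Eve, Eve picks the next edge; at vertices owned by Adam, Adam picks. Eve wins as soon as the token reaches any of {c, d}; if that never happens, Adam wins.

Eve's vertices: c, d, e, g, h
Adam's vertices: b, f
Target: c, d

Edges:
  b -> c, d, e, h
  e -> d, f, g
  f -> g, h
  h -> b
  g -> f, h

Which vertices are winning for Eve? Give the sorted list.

c, d, e

A0 = {c, d}
A1: add {e} — e (Eve) has e→d.
A2 = A1; e.g. b (Adam) can still go to h. Fixed point.
Eve's winning region = {c, d, e}.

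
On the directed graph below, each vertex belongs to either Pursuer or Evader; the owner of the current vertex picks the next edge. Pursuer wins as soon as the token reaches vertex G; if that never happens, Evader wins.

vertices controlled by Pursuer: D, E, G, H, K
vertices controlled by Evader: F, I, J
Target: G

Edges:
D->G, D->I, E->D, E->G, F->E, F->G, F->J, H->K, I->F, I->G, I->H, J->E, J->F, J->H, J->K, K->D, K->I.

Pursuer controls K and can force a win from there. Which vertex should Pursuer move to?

D

A0 = {G}
A1: add {D, E} — D (Pursuer) has D→G; E (Pursuer) has E→G.
A2: add {K} — K (Pursuer) has K→D.
A3: add {H} — H (Pursuer) has H→K.
A4 = A3; e.g. F (Evader) can still go to J. Fixed point.
From K, successor D is in the attractor (rank 1); the other successor I is not.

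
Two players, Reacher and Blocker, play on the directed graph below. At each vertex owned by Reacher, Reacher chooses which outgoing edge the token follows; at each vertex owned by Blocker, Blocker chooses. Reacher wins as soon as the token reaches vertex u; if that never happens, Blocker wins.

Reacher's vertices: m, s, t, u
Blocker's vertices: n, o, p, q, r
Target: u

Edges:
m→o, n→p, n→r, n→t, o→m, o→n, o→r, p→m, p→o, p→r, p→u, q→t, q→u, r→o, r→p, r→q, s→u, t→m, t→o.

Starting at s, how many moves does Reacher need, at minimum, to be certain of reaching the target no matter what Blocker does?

1

A0 = {u}
A1: add {s} — s (Reacher) has s→u.
A2 = A1; e.g. m (Reacher) has no edge into A1. Fixed point.
s enters the attractor at level 1, so Reacher can force the target in 1 move from there.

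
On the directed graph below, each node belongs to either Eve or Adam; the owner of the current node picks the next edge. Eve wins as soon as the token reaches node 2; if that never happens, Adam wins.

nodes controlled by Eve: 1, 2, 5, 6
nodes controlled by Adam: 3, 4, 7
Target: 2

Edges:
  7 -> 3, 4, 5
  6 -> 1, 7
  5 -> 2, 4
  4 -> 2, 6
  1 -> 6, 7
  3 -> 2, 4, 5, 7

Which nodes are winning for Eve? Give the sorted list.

2, 5

A0 = {2}
A1: add {5} — 5 (Eve) has 5→2.
A2 = A1; e.g. 1 (Eve) has no edge into A1. Fixed point.
Eve's winning region = {2, 5}.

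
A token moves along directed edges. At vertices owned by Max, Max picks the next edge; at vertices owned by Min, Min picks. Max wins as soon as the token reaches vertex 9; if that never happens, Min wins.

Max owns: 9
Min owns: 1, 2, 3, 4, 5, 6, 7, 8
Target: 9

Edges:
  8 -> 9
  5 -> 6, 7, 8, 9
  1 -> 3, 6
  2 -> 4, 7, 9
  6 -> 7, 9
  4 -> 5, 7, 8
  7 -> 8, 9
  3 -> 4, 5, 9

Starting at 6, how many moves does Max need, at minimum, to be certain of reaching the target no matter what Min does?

3

A0 = {9}
A1: add {8} — 8 (Min): all of {9} already in.
A2: add {7} — 7 (Min): all of {8, 9} already in.
A3: add {6} — 6 (Min): all of {7, 9} already in.
6 enters the attractor at level 3, so Max can force the target in 3 moves from there.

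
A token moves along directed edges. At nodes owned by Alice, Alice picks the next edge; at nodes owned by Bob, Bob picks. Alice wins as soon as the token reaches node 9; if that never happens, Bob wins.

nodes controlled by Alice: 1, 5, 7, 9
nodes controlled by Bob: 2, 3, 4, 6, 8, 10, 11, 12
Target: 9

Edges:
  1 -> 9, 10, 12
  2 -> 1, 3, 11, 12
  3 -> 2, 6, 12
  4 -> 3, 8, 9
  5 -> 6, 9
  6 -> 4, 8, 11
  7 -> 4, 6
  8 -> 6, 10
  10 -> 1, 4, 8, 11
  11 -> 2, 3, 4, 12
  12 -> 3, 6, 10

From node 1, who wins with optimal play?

A0 = {9}
A1: add {1, 5} — 1 (Alice) has 1→9; 5 (Alice) has 5→9.
A2 = A1; e.g. 2 (Bob) can still go to 3. Fixed point.
1 ∈ A1, so Alice can force the target.

Alice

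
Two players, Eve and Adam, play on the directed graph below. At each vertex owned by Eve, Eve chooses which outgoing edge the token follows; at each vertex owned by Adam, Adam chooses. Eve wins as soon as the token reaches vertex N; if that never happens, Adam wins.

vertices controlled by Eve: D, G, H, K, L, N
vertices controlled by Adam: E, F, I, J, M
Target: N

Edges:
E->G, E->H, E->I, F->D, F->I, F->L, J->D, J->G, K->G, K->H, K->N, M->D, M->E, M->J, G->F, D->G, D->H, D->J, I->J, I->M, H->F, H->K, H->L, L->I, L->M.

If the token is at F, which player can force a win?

Adam

A0 = {N}
A1: add {K} — K (Eve) has K→N.
A2: add {H} — H (Eve) has H→K.
A3: add {D} — D (Eve) has D→H.
A4 = A3; e.g. E (Adam) can still go to G. Fixed point.
F never enters the attractor, so Adam can avoid the target forever.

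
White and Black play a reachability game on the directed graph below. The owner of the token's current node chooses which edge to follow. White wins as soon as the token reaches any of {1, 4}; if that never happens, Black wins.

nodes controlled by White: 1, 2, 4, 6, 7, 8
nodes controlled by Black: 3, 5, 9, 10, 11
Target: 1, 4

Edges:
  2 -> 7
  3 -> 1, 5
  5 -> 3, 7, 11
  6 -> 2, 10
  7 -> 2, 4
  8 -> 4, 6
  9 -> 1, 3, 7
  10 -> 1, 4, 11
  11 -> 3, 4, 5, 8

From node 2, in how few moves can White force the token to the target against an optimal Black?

A0 = {1, 4}
A1: add {7, 8} — 7 (White) has 7→4; 8 (White) has 8→4.
A2: add {2} — 2 (White) has 2→7.
2 enters the attractor at level 2, so White can force the target in 2 moves from there.

2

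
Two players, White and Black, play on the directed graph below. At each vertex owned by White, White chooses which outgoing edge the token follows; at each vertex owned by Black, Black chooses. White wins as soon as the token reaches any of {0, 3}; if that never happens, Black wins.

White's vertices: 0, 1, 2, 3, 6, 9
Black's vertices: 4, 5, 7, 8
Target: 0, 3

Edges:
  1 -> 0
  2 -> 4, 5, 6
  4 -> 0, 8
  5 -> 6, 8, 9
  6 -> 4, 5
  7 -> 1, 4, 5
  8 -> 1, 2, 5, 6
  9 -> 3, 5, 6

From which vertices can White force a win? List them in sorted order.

0, 1, 3, 9

A0 = {0, 3}
A1: add {1, 9} — 1 (White) has 1→0; 9 (White) has 9→3.
A2 = A1; e.g. 2 (White) has no edge into A1. Fixed point.
White's winning region = {0, 1, 3, 9}.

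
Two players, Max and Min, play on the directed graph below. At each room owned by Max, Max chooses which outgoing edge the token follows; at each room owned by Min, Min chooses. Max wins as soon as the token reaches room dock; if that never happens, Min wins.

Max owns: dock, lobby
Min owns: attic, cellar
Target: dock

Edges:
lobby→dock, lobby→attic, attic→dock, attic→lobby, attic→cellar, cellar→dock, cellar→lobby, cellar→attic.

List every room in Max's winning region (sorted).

A0 = {dock}
A1: add {lobby} — lobby (Max) has lobby→dock.
A2 = A1; e.g. attic (Min) can still go to cellar. Fixed point.
Max's winning region = {dock, lobby}.

dock, lobby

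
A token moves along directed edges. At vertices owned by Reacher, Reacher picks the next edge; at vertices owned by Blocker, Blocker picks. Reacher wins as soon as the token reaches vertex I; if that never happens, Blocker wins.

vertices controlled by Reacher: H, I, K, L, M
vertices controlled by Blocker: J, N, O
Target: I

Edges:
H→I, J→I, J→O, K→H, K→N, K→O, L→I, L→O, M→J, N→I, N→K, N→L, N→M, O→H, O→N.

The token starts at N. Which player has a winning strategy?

Blocker

A0 = {I}
A1: add {H, L} — H (Reacher) has H→I; L (Reacher) has L→I.
A2: add {K} — K (Reacher) has K→H.
A3 = A2; e.g. J (Blocker) can still go to O. Fixed point.
N never enters the attractor, so Blocker can avoid the target forever.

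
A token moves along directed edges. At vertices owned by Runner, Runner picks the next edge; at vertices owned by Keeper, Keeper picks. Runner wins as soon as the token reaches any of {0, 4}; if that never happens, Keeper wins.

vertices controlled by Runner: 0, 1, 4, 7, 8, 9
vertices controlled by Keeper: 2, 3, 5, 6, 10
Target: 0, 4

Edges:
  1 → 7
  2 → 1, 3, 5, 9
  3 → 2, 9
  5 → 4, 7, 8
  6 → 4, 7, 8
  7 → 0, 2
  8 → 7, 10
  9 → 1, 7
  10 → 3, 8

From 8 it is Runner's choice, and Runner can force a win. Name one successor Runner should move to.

7

A0 = {0, 4}
A1: add {7} — 7 (Runner) has 7→0.
A2: add {1, 8, 9} — 1 (Runner) has 1→7; 8 (Runner) has 8→7; 9 (Runner) has 9→7.
A3: add {5, 6} — 5 (Keeper): all of {4, 7, 8} already in; 6 (Keeper): all of {4, 7, 8} already in.
A4 = A3; e.g. 2 (Keeper) can still go to 3. Fixed point.
From 8, successor 7 is in the attractor (rank 1); the other successor 10 is not.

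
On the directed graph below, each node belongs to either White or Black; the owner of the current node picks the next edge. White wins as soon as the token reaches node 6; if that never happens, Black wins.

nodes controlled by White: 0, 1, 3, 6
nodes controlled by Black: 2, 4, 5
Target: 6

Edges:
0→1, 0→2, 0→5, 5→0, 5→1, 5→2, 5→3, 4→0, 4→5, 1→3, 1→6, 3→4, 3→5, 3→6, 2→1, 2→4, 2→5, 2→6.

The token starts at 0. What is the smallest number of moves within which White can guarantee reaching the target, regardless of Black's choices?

2

A0 = {6}
A1: add {1, 3} — 1 (White) has 1→6; 3 (White) has 3→6.
A2: add {0} — 0 (White) has 0→1.
A3 = A2; e.g. 2 (Black) can still go to 4. Fixed point.
0 enters the attractor at level 2, so White can force the target in 2 moves from there.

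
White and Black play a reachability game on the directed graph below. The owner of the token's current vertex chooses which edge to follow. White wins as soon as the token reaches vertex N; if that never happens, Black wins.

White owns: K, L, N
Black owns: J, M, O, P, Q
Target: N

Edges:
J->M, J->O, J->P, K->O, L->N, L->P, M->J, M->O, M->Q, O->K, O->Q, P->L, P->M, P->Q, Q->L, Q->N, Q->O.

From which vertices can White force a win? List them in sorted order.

A0 = {N}
A1: add {L} — L (White) has L→N.
A2 = A1; e.g. J (Black) can still go to M. Fixed point.
White's winning region = {L, N}.

L, N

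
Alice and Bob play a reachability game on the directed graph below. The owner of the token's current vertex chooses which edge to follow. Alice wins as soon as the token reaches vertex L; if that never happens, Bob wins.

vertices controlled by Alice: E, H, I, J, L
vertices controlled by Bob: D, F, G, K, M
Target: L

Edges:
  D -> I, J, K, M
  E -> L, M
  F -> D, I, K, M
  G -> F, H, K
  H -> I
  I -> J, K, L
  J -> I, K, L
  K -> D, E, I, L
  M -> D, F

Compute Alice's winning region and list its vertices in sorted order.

E, H, I, J, L

A0 = {L}
A1: add {E, I, J} — E (Alice) has E→L; I (Alice) has I→L; J (Alice) has J→L.
A2: add {H} — H (Alice) has H→I.
A3 = A2; e.g. D (Bob) can still go to K. Fixed point.
Alice's winning region = {E, H, I, J, L}.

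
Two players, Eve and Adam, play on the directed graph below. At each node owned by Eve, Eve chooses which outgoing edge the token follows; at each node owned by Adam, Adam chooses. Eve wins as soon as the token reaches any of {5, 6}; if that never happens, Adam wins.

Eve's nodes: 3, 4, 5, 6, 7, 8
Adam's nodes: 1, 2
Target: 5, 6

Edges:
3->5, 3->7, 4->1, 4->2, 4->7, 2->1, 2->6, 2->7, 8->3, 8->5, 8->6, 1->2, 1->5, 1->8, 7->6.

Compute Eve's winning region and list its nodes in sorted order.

A0 = {5, 6}
A1: add {3, 7, 8} — 3 (Eve) has 3→5; 7 (Eve) has 7→6; 8 (Eve) has 8→5.
A2: add {4} — 4 (Eve) has 4→7.
A3 = A2; e.g. 1 (Adam) can still go to 2. Fixed point.
Eve's winning region = {3, 4, 5, 6, 7, 8}.

3, 4, 5, 6, 7, 8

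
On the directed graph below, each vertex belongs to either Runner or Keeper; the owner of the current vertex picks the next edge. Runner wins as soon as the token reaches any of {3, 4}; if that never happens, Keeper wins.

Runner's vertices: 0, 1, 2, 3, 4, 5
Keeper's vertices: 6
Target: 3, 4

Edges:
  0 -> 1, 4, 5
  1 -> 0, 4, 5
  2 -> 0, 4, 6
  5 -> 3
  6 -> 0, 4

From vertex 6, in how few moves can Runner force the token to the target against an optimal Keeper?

2

A0 = {3, 4}
A1: add {0, 1, 2, 5} — 0 (Runner) has 0→4; 1 (Runner) has 1→4; 2 (Runner) has 2→4; 5 (Runner) has 5→3.
A2: add {6} — 6 (Keeper): all of {0, 4} already in.
A2 = all vertices. Fixed point.
6 enters the attractor at level 2, so Runner can force the target in 2 moves from there.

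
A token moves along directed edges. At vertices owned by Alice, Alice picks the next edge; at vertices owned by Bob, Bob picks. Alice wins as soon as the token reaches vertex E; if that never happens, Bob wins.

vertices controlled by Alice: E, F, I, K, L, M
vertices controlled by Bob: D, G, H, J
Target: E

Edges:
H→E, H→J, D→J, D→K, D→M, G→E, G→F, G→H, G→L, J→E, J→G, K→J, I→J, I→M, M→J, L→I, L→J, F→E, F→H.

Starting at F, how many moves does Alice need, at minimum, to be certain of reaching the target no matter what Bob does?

1

A0 = {E}
A1: add {F} — F (Alice) has F→E.
A2 = A1; e.g. D (Bob) can still go to J. Fixed point.
F enters the attractor at level 1, so Alice can force the target in 1 move from there.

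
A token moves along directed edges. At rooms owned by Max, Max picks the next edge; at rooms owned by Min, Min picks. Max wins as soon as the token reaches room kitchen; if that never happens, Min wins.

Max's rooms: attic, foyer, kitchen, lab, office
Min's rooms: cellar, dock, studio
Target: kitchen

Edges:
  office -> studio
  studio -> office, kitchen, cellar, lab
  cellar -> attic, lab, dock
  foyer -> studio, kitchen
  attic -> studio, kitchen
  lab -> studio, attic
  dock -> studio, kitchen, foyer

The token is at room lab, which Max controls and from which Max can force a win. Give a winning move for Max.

attic

A0 = {kitchen}
A1: add {attic, foyer} — foyer (Max) has foyer→kitchen; attic (Max) has attic→kitchen.
A2: add {lab} — lab (Max) has lab→attic.
A3 = A2; e.g. office (Max) has no edge into A2. Fixed point.
From lab, successor attic is in the attractor (rank 1); the other successor studio is not.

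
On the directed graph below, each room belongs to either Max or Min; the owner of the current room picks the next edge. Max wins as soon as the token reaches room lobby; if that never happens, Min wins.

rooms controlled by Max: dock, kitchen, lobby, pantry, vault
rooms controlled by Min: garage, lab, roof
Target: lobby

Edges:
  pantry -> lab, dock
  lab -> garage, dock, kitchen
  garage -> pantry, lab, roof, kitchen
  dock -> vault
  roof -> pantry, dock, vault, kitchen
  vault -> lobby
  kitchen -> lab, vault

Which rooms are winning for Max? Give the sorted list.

A0 = {lobby}
A1: add {vault} — vault (Max) has vault→lobby.
A2: add {dock, kitchen} — dock (Max) has dock→vault; kitchen (Max) has kitchen→vault.
A3: add {pantry} — pantry (Max) has pantry→dock.
A4: add {roof} — roof (Min): all of {pantry, dock, vault, kitchen} already in.
A5 = A4; e.g. lab (Min) can still go to garage. Fixed point.
Max's winning region = {dock, kitchen, lobby, pantry, roof, vault}.

dock, kitchen, lobby, pantry, roof, vault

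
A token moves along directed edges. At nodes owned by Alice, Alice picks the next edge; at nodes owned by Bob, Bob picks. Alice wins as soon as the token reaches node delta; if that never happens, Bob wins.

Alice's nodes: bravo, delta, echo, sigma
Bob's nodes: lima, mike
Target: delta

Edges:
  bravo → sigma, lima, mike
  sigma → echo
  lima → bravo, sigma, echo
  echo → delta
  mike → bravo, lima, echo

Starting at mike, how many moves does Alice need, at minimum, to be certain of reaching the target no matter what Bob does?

5

A0 = {delta}
A1: add {echo} — echo (Alice) has echo→delta.
A2: add {sigma} — sigma (Alice) has sigma→echo.
A3: add {bravo} — bravo (Alice) has bravo→sigma.
A4: add {lima} — lima (Bob): all of {bravo, sigma, echo} already in.
A5: add {mike} — mike (Bob): all of {bravo, lima, echo} already in.
A5 = all vertices. Fixed point.
mike enters the attractor at level 5, so Alice can force the target in 5 moves from there.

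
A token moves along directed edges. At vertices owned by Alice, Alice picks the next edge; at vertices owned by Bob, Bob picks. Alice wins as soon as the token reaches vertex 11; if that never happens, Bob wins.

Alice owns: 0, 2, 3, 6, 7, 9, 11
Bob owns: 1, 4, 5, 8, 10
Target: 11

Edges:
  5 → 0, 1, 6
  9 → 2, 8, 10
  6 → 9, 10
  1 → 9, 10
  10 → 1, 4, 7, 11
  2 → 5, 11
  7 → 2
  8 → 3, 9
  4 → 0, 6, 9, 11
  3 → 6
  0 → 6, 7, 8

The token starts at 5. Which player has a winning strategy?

A0 = {11}
A1: add {2} — 2 (Alice) has 2→11.
A2: add {7, 9} — 7 (Alice) has 7→2; 9 (Alice) has 9→2.
A3: add {0, 6} — 0 (Alice) has 0→7; 6 (Alice) has 6→9.
A4: add {3, 4} — 3 (Alice) has 3→6; 4 (Bob): all of {0, 6, 9, 11} already in.
A5: add {8} — 8 (Bob): all of {3, 9} already in.
A6 = A5; e.g. 1 (Bob) can still go to 10. Fixed point.
5 never enters the attractor, so Bob can avoid the target forever.

Bob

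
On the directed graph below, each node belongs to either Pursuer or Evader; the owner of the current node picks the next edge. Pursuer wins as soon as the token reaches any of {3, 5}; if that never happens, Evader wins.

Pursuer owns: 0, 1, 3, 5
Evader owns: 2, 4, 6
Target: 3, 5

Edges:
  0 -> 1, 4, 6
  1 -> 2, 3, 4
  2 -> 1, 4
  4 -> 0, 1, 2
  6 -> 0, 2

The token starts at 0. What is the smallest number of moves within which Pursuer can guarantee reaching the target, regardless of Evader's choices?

A0 = {3, 5}
A1: add {1} — 1 (Pursuer) has 1→3.
A2: add {0} — 0 (Pursuer) has 0→1.
A3 = A2; e.g. 2 (Evader) can still go to 4. Fixed point.
0 enters the attractor at level 2, so Pursuer can force the target in 2 moves from there.

2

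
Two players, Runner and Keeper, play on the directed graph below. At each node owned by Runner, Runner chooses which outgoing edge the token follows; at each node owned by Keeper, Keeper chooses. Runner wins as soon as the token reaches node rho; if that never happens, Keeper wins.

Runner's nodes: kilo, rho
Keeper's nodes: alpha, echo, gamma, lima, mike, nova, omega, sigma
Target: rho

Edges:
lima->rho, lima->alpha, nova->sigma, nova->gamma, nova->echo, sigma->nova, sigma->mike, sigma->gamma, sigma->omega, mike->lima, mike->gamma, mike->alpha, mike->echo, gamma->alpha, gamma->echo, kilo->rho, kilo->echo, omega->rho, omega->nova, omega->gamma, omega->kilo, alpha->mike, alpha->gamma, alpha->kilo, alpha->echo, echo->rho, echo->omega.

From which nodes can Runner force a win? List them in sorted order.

A0 = {rho}
A1: add {kilo} — kilo (Runner) has kilo→rho.
A2 = A1; e.g. lima (Keeper) can still go to alpha. Fixed point.
Runner's winning region = {kilo, rho}.

kilo, rho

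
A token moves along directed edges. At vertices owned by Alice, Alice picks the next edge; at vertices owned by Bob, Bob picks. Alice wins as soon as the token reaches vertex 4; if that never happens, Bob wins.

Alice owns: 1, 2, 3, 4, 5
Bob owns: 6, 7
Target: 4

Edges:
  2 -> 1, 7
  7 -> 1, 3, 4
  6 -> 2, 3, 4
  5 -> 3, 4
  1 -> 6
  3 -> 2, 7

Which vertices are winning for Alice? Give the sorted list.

4, 5

A0 = {4}
A1: add {5} — 5 (Alice) has 5→4.
A2 = A1; e.g. 1 (Alice) has no edge into A1. Fixed point.
Alice's winning region = {4, 5}.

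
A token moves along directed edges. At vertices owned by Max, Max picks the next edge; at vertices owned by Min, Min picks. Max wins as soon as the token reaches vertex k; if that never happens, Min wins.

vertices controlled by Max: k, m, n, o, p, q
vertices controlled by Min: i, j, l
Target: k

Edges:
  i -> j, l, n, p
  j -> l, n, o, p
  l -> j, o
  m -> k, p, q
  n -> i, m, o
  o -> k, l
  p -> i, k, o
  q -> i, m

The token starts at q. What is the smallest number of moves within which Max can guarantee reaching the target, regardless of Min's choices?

2

A0 = {k}
A1: add {m, o, p} — m (Max) has m→k; o (Max) has o→k; p (Max) has p→k.
A2: add {n, q} — n (Max) has n→m; q (Max) has q→m.
A3 = A2; e.g. i (Min) can still go to j. Fixed point.
q enters the attractor at level 2, so Max can force the target in 2 moves from there.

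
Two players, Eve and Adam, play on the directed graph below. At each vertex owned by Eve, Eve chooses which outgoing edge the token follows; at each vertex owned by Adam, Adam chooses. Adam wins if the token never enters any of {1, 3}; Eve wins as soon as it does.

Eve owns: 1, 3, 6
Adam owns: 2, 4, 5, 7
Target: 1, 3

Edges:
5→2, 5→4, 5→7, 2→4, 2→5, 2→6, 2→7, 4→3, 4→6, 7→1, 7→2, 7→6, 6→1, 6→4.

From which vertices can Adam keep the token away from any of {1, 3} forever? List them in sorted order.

A0 = {1, 3}
A1: add {6} — 6 (Eve) has 6→1.
A2: add {4} — 4 (Adam): all of {3, 6} already in.
A3 = A2; e.g. 2 (Adam) can still go to 5. Fixed point.
Eve's attractor = {1, 3, 4, 6}; Adam avoids the target exactly from the complement.

2, 5, 7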